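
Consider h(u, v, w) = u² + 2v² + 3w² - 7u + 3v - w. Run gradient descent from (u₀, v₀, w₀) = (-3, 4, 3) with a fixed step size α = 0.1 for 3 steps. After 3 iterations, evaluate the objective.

∇h = (2u - 7, 4v + 3, 6w - 1)
(u₁, v₁, w₁) = (-3, 4, 3) − 0.1·(-13, 19, 17) = (-1.7, 2.1, 1.3)
(u₂, v₂, w₂) = (-1.7, 2.1, 1.3) − 0.1·(-10.4, 11.4, 6.8) = (-0.66, 0.96, 0.62)
(u₃, v₃, w₃) = (-0.66, 0.96, 0.62) − 0.1·(-8.32, 6.84, 2.72) = (0.172, 0.276, 0.348)
h(0.172, 0.276, 0.348) = -0.178752

-0.178752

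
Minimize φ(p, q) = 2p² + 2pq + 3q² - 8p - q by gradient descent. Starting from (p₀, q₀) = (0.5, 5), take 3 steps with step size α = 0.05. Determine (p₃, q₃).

∇φ = (4p + 2q - 8, 2p + 6q - 1)
(p₁, q₁) = (0.5, 5) − 0.05·(4, 30) = (0.3, 3.5)
(p₂, q₂) = (0.3, 3.5) − 0.05·(0.2, 20.6) = (0.29, 2.47)
(p₃, q₃) = (0.29, 2.47) − 0.05·(-1.9, 14.4) = (0.385, 1.75)

(0.385, 1.75)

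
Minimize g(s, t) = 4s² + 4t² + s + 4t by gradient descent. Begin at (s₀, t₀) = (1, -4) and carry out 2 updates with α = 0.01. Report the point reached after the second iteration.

(0.8272, -3.4624)

∇g = (8s + 1, 8t + 4)
(s₁, t₁) = (1, -4) − 0.01·(9, -28) = (0.91, -3.72)
(s₂, t₂) = (0.91, -3.72) − 0.01·(8.28, -25.76) = (0.8272, -3.4624)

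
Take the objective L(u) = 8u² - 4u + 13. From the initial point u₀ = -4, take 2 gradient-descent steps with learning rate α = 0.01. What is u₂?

L′(u) = 16u - 4
u₁ = -4 − 0.01·(-68) = -3.32
u₂ = -3.32 − 0.01·(-57.12) = -2.7488

-2.7488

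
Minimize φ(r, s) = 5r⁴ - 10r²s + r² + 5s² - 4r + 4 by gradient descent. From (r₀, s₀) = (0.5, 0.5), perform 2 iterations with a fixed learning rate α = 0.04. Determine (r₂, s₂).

(0.7542016, 0.44736)

∇φ = (20r³ - 20rs + 2r - 4, -10r² + 10s)
(r₁, s₁) = (0.5, 0.5) − 0.04·(-5.5, 2.5) = (0.72, 0.4)
(r₂, s₂) = (0.72, 0.4) − 0.04·(-0.85504, -1.184) = (0.7542016, 0.44736)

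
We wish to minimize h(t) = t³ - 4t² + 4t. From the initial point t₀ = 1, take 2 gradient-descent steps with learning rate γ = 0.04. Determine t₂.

h′(t) = 3t² - 8t + 4
Step 1: h′(1) = -1; t₁ = 1 − 0.04·(-1) = 1.04
Step 2: h′(1.04) = -1.0752; t₂ = 1.04 − 0.04·(-1.0752) = 1.083008

1.083008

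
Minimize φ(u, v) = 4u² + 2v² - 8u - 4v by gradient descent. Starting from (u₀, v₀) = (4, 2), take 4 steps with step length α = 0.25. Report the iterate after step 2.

(4, 1)

∇φ = (8u - 8, 4v - 4)
Step 1: at (4, 2), ∇φ = (24, 4) → (4, 2) − 0.25·(24, 4) = (-2, 1)
Step 2: at (-2, 1), ∇φ = (-24, 0) → (-2, 1) − 0.25·(-24, 0) = (4, 1)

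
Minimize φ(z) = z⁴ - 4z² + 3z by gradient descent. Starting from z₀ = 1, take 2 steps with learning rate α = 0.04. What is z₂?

1.07282176

φ′(z) = 4z³ - 8z + 3
z₁ = 1 − 0.04·(-1) = 1.04
z₂ = 1.04 − 0.04·(-0.820544) = 1.07282176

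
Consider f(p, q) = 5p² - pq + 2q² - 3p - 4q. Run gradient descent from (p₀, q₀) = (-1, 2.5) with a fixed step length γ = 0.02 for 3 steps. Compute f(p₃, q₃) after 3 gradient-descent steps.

2.154810105712

∇f = (10p - q - 3, -p + 4q - 4)
(p₁, q₁) = (-1, 2.5) − 0.02·(-15.5, 7) = (-0.69, 2.36)
(p₂, q₂) = (-0.69, 2.36) − 0.02·(-12.26, 6.13) = (-0.4448, 2.2374)
(p₃, q₃) = (-0.4448, 2.2374) − 0.02·(-9.6854, 5.3944) = (-0.251092, 2.129512)
f(-0.251092, 2.129512) = 2.154810105712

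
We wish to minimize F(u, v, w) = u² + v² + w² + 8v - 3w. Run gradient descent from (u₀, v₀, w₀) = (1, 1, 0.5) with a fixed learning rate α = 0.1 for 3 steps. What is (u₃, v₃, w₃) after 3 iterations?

∇F = (2u, 2v + 8, 2w - 3)
(u₁, v₁, w₁) = (1, 1, 0.5) − 0.1·(2, 10, -2) = (0.8, 0, 0.7)
(u₂, v₂, w₂) = (0.8, 0, 0.7) − 0.1·(1.6, 8, -1.6) = (0.64, -0.8, 0.86)
(u₃, v₃, w₃) = (0.64, -0.8, 0.86) − 0.1·(1.28, 6.4, -1.28) = (0.512, -1.44, 0.988)

(0.512, -1.44, 0.988)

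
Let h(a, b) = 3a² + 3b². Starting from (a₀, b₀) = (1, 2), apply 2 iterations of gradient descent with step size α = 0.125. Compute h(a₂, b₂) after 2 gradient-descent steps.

∇h = (6a, 6b)
Step 1: at (1, 2), ∇h = (6, 12) → (1, 2) − 0.125·(6, 12) = (0.25, 0.5)
Step 2: at (0.25, 0.5), ∇h = (1.5, 3) → (0.25, 0.5) − 0.125·(1.5, 3) = (0.0625, 0.125)
h(0.0625, 0.125) = 0.05859375

0.05859375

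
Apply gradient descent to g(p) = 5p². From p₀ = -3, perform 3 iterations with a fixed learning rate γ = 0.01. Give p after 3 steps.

-2.187

g′(p) = 10p
p₁ = -3 − 0.01·(-30) = -2.7
p₂ = -2.7 − 0.01·(-27) = -2.43
p₃ = -2.43 − 0.01·(-24.3) = -2.187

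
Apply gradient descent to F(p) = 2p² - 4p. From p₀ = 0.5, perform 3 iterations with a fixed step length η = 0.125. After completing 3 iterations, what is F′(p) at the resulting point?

-0.25

F′(p) = 4p - 4
Step 1: F′(0.5) = -2; p₁ = 0.5 − 0.125·(-2) = 0.75
Step 2: F′(0.75) = -1; p₂ = 0.75 − 0.125·(-1) = 0.875
Step 3: F′(0.875) = -0.5; p₃ = 0.875 − 0.125·(-0.5) = 0.9375
F′(p) at (0.9375) = -0.25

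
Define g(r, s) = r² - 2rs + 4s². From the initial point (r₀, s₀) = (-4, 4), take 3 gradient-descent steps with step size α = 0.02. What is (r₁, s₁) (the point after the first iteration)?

(-3.68, 3.2)

∇g = (2r - 2s, -2r + 8s)
Step 1: at (-4, 4), ∇g = (-16, 40) → (-4, 4) − 0.02·(-16, 40) = (-3.68, 3.2)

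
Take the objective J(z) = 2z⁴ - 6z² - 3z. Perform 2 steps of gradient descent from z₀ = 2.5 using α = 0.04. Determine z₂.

J′(z) = 8z³ - 12z - 3
z₁ = 2.5 − 0.04·92 = -1.18
z₂ = -1.18 − 0.04·(-1.984256) = -1.10062976

-1.10062976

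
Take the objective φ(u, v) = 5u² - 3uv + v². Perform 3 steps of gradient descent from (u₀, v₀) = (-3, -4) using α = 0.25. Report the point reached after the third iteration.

(7.40625, -4.578125)

∇φ = (10u - 3v, -3u + 2v)
Step 1: at (-3, -4), ∇φ = (-18, 1) → (-3, -4) − 0.25·(-18, 1) = (1.5, -4.25)
Step 2: at (1.5, -4.25), ∇φ = (27.75, -13) → (1.5, -4.25) − 0.25·(27.75, -13) = (-5.4375, -1)
Step 3: at (-5.4375, -1), ∇φ = (-51.375, 14.3125) → (-5.4375, -1) − 0.25·(-51.375, 14.3125) = (7.40625, -4.578125)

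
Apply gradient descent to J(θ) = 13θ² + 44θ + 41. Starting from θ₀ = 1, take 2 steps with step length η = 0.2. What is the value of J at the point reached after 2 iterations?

J′(θ) = 26θ + 44
Step 1: J′(1) = 70; θ₁ = 1 − 0.2·70 = -13
Step 2: J′(-13) = -294; θ₂ = -13 − 0.2·(-294) = 45.8
J(45.8) = 29325.52

29325.52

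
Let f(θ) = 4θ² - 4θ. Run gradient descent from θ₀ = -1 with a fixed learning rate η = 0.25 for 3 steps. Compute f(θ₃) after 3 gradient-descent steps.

f′(θ) = 8θ - 4
θ₁ = -1 − 0.25·(-12) = 2
θ₂ = 2 − 0.25·12 = -1
θ₃ = -1 − 0.25·(-12) = 2
f(2) = 8

8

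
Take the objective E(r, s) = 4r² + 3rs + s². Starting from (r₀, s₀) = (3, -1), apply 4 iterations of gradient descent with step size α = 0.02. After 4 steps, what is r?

1.72040112

∇E = (8r + 3s, 3r + 2s)
(r₁, s₁) = (3, -1) − 0.02·(21, 7) = (2.58, -1.14)
(r₂, s₂) = (2.58, -1.14) − 0.02·(17.22, 5.46) = (2.2356, -1.2492)
(r₃, s₃) = (2.2356, -1.2492) − 0.02·(14.1372, 4.2084) = (1.952856, -1.333368)
(r₄, s₄) = (1.952856, -1.333368) − 0.02·(11.622744, 3.191832) = (1.72040112, -1.39720464)
r = 1.72040112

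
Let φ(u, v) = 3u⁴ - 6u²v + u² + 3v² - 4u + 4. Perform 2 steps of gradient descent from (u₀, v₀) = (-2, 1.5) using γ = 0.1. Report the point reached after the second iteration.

(-111.1904, 15.024)

∇φ = (12u³ - 12uv + 2u - 4, -6u² + 6v)
(u₁, v₁) = (-2, 1.5) − 0.1·(-68, -15) = (4.8, 3)
(u₂, v₂) = (4.8, 3) − 0.1·(1159.904, -120.24) = (-111.1904, 15.024)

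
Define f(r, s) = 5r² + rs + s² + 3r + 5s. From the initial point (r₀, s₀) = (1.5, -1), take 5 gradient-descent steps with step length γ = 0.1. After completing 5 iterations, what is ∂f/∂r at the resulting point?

∇f = (10r + s + 3, r + 2s + 5)
(r₁, s₁) = (1.5, -1) − 0.1·(17, 4.5) = (-0.2, -1.45)
(r₂, s₂) = (-0.2, -1.45) − 0.1·(-0.45, 1.9) = (-0.155, -1.64)
(r₃, s₃) = (-0.155, -1.64) − 0.1·(-0.19, 1.565) = (-0.136, -1.7965)
(r₄, s₄) = (-0.136, -1.7965) − 0.1·(-0.1565, 1.271) = (-0.12035, -1.9236)
(r₅, s₅) = (-0.12035, -1.9236) − 0.1·(-0.1271, 1.03245) = (-0.10764, -2.026845)
∂f/∂r at (-0.10764, -2.026845) = -0.103245

-0.103245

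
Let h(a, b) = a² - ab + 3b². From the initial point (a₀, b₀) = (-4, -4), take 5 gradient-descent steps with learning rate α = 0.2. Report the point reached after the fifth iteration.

∇h = (2a - b, -a + 6b)
Step 1: at (-4, -4), ∇h = (-4, -20) → (-4, -4) − 0.2·(-4, -20) = (-3.2, 0)
Step 2: at (-3.2, 0), ∇h = (-6.4, 3.2) → (-3.2, 0) − 0.2·(-6.4, 3.2) = (-1.92, -0.64)
Step 3: at (-1.92, -0.64), ∇h = (-3.2, -1.92) → (-1.92, -0.64) − 0.2·(-3.2, -1.92) = (-1.28, -0.256)
Step 4: at (-1.28, -0.256), ∇h = (-2.304, -0.256) → (-1.28, -0.256) − 0.2·(-2.304, -0.256) = (-0.8192, -0.2048)
Step 5: at (-0.8192, -0.2048), ∇h = (-1.4336, -0.4096) → (-0.8192, -0.2048) − 0.2·(-1.4336, -0.4096) = (-0.53248, -0.12288)

(-0.53248, -0.12288)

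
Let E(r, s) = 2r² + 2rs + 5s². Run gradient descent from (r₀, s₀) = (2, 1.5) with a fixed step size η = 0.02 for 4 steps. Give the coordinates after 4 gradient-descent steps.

(1.29394816, 0.41960704)

∇E = (4r + 2s, 2r + 10s)
(r₁, s₁) = (2, 1.5) − 0.02·(11, 19) = (1.78, 1.12)
(r₂, s₂) = (1.78, 1.12) − 0.02·(9.36, 14.76) = (1.5928, 0.8248)
(r₃, s₃) = (1.5928, 0.8248) − 0.02·(8.0208, 11.4336) = (1.432384, 0.596128)
(r₄, s₄) = (1.432384, 0.596128) − 0.02·(6.921792, 8.826048) = (1.29394816, 0.41960704)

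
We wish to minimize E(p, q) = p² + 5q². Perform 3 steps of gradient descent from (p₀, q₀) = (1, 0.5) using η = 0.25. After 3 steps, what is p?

∇E = (2p, 10q)
Step 1: at (1, 0.5), ∇E = (2, 5) → (1, 0.5) − 0.25·(2, 5) = (0.5, -0.75)
Step 2: at (0.5, -0.75), ∇E = (1, -7.5) → (0.5, -0.75) − 0.25·(1, -7.5) = (0.25, 1.125)
Step 3: at (0.25, 1.125), ∇E = (0.5, 11.25) → (0.25, 1.125) − 0.25·(0.5, 11.25) = (0.125, -1.6875)
p = 0.125

0.125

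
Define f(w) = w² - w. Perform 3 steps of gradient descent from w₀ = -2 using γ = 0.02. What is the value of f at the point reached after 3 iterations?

4.6422361856

f′(w) = 2w - 1
w₁ = -2 − 0.02·(-5) = -1.9
w₂ = -1.9 − 0.02·(-4.8) = -1.804
w₃ = -1.804 − 0.02·(-4.608) = -1.71184
f(-1.71184) = 4.6422361856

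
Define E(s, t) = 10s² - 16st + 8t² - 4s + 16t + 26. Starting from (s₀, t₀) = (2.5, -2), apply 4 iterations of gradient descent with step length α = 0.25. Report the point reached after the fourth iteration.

(6749, -5964)

∇E = (20s - 16t - 4, -16s + 16t + 16)
Step 1: at (2.5, -2), ∇E = (78, -56) → (2.5, -2) − 0.25·(78, -56) = (-17, 12)
Step 2: at (-17, 12), ∇E = (-536, 480) → (-17, 12) − 0.25·(-536, 480) = (117, -108)
Step 3: at (117, -108), ∇E = (4064, -3584) → (117, -108) − 0.25·(4064, -3584) = (-899, 788)
Step 4: at (-899, 788), ∇E = (-30592, 27008) → (-899, 788) − 0.25·(-30592, 27008) = (6749, -5964)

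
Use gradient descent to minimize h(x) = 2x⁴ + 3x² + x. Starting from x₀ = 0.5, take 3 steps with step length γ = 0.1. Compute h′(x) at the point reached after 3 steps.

0.143222173696

h′(x) = 8x³ + 6x + 1
x₁ = 0.5 − 0.1·5 = 0
x₂ = 0 − 0.1·1 = -0.1
x₃ = -0.1 − 0.1·0.392 = -0.1392
h′(x) at (-0.1392) = 0.143222173696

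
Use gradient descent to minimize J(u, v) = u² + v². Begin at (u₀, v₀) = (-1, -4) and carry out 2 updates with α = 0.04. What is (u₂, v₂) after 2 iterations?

∇J = (2u, 2v)
Step 1: at (-1, -4), ∇J = (-2, -8) → (-1, -4) − 0.04·(-2, -8) = (-0.92, -3.68)
Step 2: at (-0.92, -3.68), ∇J = (-1.84, -7.36) → (-0.92, -3.68) − 0.04·(-1.84, -7.36) = (-0.8464, -3.3856)

(-0.8464, -3.3856)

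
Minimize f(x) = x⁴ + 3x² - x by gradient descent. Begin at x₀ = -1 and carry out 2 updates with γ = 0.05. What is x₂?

f′(x) = 4x³ + 6x - 1
x₁ = -1 − 0.05·(-11) = -0.45
x₂ = -0.45 − 0.05·(-4.0645) = -0.246775

-0.246775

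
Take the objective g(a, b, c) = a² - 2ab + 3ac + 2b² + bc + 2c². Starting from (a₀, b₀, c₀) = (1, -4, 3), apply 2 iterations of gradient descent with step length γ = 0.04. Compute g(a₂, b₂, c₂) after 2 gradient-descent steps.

∇g = (2a - 2b + 3c, -2a + 4b + c, 3a + b + 4c)
Step 1: at (1, -4, 3), ∇g = (19, -15, 11) → (1, -4, 3) − 0.04·(19, -15, 11) = (0.24, -3.4, 2.56)
Step 2: at (0.24, -3.4, 2.56), ∇g = (14.96, -11.52, 7.56) → (0.24, -3.4, 2.56) − 0.04·(14.96, -11.52, 7.56) = (-0.3584, -2.9392, 2.2576)
g(-0.3584, -2.9392, 2.2576) = 16.43003136

16.43003136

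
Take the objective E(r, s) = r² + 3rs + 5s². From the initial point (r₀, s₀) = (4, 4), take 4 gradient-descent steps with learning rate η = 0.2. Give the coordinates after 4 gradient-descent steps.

(4.3008, 9.6256)

∇E = (2r + 3s, 3r + 10s)
(r₁, s₁) = (4, 4) − 0.2·(20, 52) = (0, -6.4)
(r₂, s₂) = (0, -6.4) − 0.2·(-19.2, -64) = (3.84, 6.4)
(r₃, s₃) = (3.84, 6.4) − 0.2·(26.88, 75.52) = (-1.536, -8.704)
(r₄, s₄) = (-1.536, -8.704) − 0.2·(-29.184, -91.648) = (4.3008, 9.6256)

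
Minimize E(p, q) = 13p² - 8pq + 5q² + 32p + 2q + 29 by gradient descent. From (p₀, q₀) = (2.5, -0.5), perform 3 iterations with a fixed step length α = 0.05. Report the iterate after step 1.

(-2.55, 0.65)

∇E = (26p - 8q + 32, -8p + 10q + 2)
Step 1: at (2.5, -0.5), ∇E = (101, -23) → (2.5, -0.5) − 0.05·(101, -23) = (-2.55, 0.65)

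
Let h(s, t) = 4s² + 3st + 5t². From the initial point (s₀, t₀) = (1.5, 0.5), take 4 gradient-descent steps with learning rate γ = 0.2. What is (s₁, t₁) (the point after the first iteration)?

(-1.2, -1.4)

∇h = (8s + 3t, 3s + 10t)
(s₁, t₁) = (1.5, 0.5) − 0.2·(13.5, 9.5) = (-1.2, -1.4)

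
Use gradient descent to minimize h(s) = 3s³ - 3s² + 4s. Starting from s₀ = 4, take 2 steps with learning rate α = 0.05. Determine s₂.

h′(s) = 9s² - 6s + 4
Step 1: h′(4) = 124; s₁ = 4 − 0.05·124 = -2.2
Step 2: h′(-2.2) = 60.76; s₂ = -2.2 − 0.05·60.76 = -5.238

-5.238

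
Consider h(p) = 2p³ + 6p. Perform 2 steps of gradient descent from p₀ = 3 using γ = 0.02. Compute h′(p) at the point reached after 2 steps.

16.00318464

h′(p) = 6p² + 6
Step 1: h′(3) = 60; p₁ = 3 − 0.02·60 = 1.8
Step 2: h′(1.8) = 25.44; p₂ = 1.8 − 0.02·25.44 = 1.2912
h′(p) at (1.2912) = 16.00318464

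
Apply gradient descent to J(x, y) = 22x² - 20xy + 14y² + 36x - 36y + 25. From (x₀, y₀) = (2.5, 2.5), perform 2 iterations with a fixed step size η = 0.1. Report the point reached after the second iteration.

(28.74, -17.98)

∇J = (44x - 20y + 36, -20x + 28y - 36)
Step 1: at (2.5, 2.5), ∇J = (96, -16) → (2.5, 2.5) − 0.1·(96, -16) = (-7.1, 4.1)
Step 2: at (-7.1, 4.1), ∇J = (-358.4, 220.8) → (-7.1, 4.1) − 0.1·(-358.4, 220.8) = (28.74, -17.98)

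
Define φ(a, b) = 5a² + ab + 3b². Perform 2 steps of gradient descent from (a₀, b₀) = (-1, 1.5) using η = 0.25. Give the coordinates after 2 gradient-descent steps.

∇φ = (10a + b, a + 6b)
Step 1: at (-1, 1.5), ∇φ = (-8.5, 8) → (-1, 1.5) − 0.25·(-8.5, 8) = (1.125, -0.5)
Step 2: at (1.125, -0.5), ∇φ = (10.75, -1.875) → (1.125, -0.5) − 0.25·(10.75, -1.875) = (-1.5625, -0.03125)

(-1.5625, -0.03125)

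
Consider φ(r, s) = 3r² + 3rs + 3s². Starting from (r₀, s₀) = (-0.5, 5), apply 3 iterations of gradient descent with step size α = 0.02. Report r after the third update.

-1.043528

∇φ = (6r + 3s, 3r + 6s)
(r₁, s₁) = (-0.5, 5) − 0.02·(12, 28.5) = (-0.74, 4.43)
(r₂, s₂) = (-0.74, 4.43) − 0.02·(8.85, 24.36) = (-0.917, 3.9428)
(r₃, s₃) = (-0.917, 3.9428) − 0.02·(6.3264, 20.9058) = (-1.043528, 3.524684)
r = -1.043528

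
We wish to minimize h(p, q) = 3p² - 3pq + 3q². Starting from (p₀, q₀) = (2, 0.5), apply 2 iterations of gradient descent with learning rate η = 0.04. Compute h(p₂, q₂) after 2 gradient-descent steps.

3.66041856

∇h = (6p - 3q, -3p + 6q)
Step 1: at (2, 0.5), ∇h = (10.5, -3) → (2, 0.5) − 0.04·(10.5, -3) = (1.58, 0.62)
Step 2: at (1.58, 0.62), ∇h = (7.62, -1.02) → (1.58, 0.62) − 0.04·(7.62, -1.02) = (1.2752, 0.6608)
h(1.2752, 0.6608) = 3.66041856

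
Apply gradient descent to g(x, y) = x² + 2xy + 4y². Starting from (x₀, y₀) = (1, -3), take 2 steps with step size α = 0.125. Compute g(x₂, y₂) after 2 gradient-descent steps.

1.08203125

∇g = (2x + 2y, 2x + 8y)
(x₁, y₁) = (1, -3) − 0.125·(-4, -22) = (1.5, -0.25)
(x₂, y₂) = (1.5, -0.25) − 0.125·(2.5, 1) = (1.1875, -0.375)
g(1.1875, -0.375) = 1.08203125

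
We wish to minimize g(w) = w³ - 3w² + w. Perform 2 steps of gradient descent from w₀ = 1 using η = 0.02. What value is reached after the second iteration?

1.079904

g′(w) = 3w² - 6w + 1
w₁ = 1 − 0.02·(-2) = 1.04
w₂ = 1.04 − 0.02·(-1.9952) = 1.079904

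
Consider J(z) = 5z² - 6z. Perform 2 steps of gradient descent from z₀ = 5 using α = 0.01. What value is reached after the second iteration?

J′(z) = 10z - 6
z₁ = 5 − 0.01·44 = 4.56
z₂ = 4.56 − 0.01·39.6 = 4.164

4.164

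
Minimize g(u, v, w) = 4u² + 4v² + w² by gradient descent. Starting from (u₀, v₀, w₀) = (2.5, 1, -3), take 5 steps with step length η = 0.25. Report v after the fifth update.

∇g = (8u, 8v, 2w)
(u₁, v₁, w₁) = (2.5, 1, -3) − 0.25·(20, 8, -6) = (-2.5, -1, -1.5)
(u₂, v₂, w₂) = (-2.5, -1, -1.5) − 0.25·(-20, -8, -3) = (2.5, 1, -0.75)
(u₃, v₃, w₃) = (2.5, 1, -0.75) − 0.25·(20, 8, -1.5) = (-2.5, -1, -0.375)
(u₄, v₄, w₄) = (-2.5, -1, -0.375) − 0.25·(-20, -8, -0.75) = (2.5, 1, -0.1875)
(u₅, v₅, w₅) = (2.5, 1, -0.1875) − 0.25·(20, 8, -0.375) = (-2.5, -1, -0.09375)
v = -1

-1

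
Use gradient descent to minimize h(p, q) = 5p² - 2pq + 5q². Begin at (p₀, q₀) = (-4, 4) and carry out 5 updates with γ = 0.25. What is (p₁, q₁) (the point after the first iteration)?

∇h = (10p - 2q, -2p + 10q)
(p₁, q₁) = (-4, 4) − 0.25·(-48, 48) = (8, -8)

(8, -8)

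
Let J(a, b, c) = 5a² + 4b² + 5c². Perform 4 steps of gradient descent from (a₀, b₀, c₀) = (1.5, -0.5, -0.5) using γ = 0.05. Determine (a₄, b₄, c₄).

(0.09375, -0.0648, -0.03125)

∇J = (10a, 8b, 10c)
Step 1: at (1.5, -0.5, -0.5), ∇J = (15, -4, -5) → (1.5, -0.5, -0.5) − 0.05·(15, -4, -5) = (0.75, -0.3, -0.25)
Step 2: at (0.75, -0.3, -0.25), ∇J = (7.5, -2.4, -2.5) → (0.75, -0.3, -0.25) − 0.05·(7.5, -2.4, -2.5) = (0.375, -0.18, -0.125)
Step 3: at (0.375, -0.18, -0.125), ∇J = (3.75, -1.44, -1.25) → (0.375, -0.18, -0.125) − 0.05·(3.75, -1.44, -1.25) = (0.1875, -0.108, -0.0625)
Step 4: at (0.1875, -0.108, -0.0625), ∇J = (1.875, -0.864, -0.625) → (0.1875, -0.108, -0.0625) − 0.05·(1.875, -0.864, -0.625) = (0.09375, -0.0648, -0.03125)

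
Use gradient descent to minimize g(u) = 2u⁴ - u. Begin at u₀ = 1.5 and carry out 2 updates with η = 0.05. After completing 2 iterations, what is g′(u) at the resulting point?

g′(u) = 8u³ - 1
Step 1: g′(1.5) = 26; u₁ = 1.5 − 0.05·26 = 0.2
Step 2: g′(0.2) = -0.936; u₂ = 0.2 − 0.05·(-0.936) = 0.2468
g′(u) at (0.2468) = -0.879738822144

-0.879738822144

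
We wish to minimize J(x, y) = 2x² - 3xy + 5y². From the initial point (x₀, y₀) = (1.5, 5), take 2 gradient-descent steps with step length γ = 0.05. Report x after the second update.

∇J = (4x - 3y, -3x + 10y)
(x₁, y₁) = (1.5, 5) − 0.05·(-9, 45.5) = (1.95, 2.725)
(x₂, y₂) = (1.95, 2.725) − 0.05·(-0.375, 21.4) = (1.96875, 1.655)
x = 1.96875

1.96875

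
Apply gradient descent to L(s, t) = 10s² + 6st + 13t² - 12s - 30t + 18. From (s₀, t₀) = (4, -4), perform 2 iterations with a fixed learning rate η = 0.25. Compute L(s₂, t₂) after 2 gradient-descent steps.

∇L = (20s + 6t - 12, 6s + 26t - 30)
Step 1: at (4, -4), ∇L = (44, -110) → (4, -4) − 0.25·(44, -110) = (-7, 23.5)
Step 2: at (-7, 23.5), ∇L = (-11, 539) → (-7, 23.5) − 0.25·(-11, 539) = (-4.25, -111.25)
L(-4.25, -111.25) = 167319.3125

167319.3125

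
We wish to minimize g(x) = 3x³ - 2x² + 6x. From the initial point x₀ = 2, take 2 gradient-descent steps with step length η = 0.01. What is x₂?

g′(x) = 9x² - 4x + 6
Step 1: g′(2) = 34; x₁ = 2 − 0.01·34 = 1.66
Step 2: g′(1.66) = 24.1604; x₂ = 1.66 − 0.01·24.1604 = 1.418396

1.418396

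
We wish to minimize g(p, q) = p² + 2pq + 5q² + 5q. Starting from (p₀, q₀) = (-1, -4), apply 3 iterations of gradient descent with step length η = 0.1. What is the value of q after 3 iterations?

-0.512

∇g = (2p + 2q, 2p + 10q + 5)
(p₁, q₁) = (-1, -4) − 0.1·(-10, -37) = (0, -0.3)
(p₂, q₂) = (0, -0.3) − 0.1·(-0.6, 2) = (0.06, -0.5)
(p₃, q₃) = (0.06, -0.5) − 0.1·(-0.88, 0.12) = (0.148, -0.512)
q = -0.512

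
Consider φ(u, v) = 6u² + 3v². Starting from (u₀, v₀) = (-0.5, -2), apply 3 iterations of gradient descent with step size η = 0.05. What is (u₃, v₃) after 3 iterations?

(-0.032, -0.686)

∇φ = (12u, 6v)
Step 1: at (-0.5, -2), ∇φ = (-6, -12) → (-0.5, -2) − 0.05·(-6, -12) = (-0.2, -1.4)
Step 2: at (-0.2, -1.4), ∇φ = (-2.4, -8.4) → (-0.2, -1.4) − 0.05·(-2.4, -8.4) = (-0.08, -0.98)
Step 3: at (-0.08, -0.98), ∇φ = (-0.96, -5.88) → (-0.08, -0.98) − 0.05·(-0.96, -5.88) = (-0.032, -0.686)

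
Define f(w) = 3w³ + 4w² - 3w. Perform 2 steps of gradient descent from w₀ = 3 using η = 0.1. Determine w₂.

f′(w) = 9w² + 8w - 3
Step 1: f′(3) = 102; w₁ = 3 − 0.1·102 = -7.2
Step 2: f′(-7.2) = 405.96; w₂ = -7.2 − 0.1·405.96 = -47.796

-47.796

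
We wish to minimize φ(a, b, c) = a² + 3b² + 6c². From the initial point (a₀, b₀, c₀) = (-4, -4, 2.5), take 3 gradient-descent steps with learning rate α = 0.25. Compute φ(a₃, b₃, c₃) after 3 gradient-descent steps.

∇φ = (2a, 6b, 12c)
(a₁, b₁, c₁) = (-4, -4, 2.5) − 0.25·(-8, -24, 30) = (-2, 2, -5)
(a₂, b₂, c₂) = (-2, 2, -5) − 0.25·(-4, 12, -60) = (-1, -1, 10)
(a₃, b₃, c₃) = (-1, -1, 10) − 0.25·(-2, -6, 120) = (-0.5, 0.5, -20)
φ(-0.5, 0.5, -20) = 2401

2401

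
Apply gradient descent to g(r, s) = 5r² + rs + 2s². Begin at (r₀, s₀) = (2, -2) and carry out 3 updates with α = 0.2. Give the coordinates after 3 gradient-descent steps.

(-1.792, -0.32)

∇g = (10r + s, r + 4s)
(r₁, s₁) = (2, -2) − 0.2·(18, -6) = (-1.6, -0.8)
(r₂, s₂) = (-1.6, -0.8) − 0.2·(-16.8, -4.8) = (1.76, 0.16)
(r₃, s₃) = (1.76, 0.16) − 0.2·(17.76, 2.4) = (-1.792, -0.32)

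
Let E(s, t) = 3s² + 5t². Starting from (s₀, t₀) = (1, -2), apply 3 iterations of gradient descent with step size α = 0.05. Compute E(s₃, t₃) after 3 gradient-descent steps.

∇E = (6s, 10t)
Step 1: at (1, -2), ∇E = (6, -20) → (1, -2) − 0.05·(6, -20) = (0.7, -1)
Step 2: at (0.7, -1), ∇E = (4.2, -10) → (0.7, -1) − 0.05·(4.2, -10) = (0.49, -0.5)
Step 3: at (0.49, -0.5), ∇E = (2.94, -5) → (0.49, -0.5) − 0.05·(2.94, -5) = (0.343, -0.25)
E(0.343, -0.25) = 0.665447

0.665447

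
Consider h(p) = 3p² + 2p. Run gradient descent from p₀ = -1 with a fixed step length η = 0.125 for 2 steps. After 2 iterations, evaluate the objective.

h′(p) = 6p + 2
p₁ = -1 − 0.125·(-4) = -0.5
p₂ = -0.5 − 0.125·(-1) = -0.375
h(-0.375) = -0.328125

-0.328125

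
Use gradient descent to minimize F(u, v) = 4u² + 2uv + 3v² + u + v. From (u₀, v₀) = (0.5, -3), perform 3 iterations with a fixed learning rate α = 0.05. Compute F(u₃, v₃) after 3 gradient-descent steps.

∇F = (8u + 2v + 1, 2u + 6v + 1)
Step 1: at (0.5, -3), ∇F = (-1, -16) → (0.5, -3) − 0.05·(-1, -16) = (0.55, -2.2)
Step 2: at (0.55, -2.2), ∇F = (1, -11.1) → (0.55, -2.2) − 0.05·(1, -11.1) = (0.5, -1.645)
Step 3: at (0.5, -1.645), ∇F = (1.71, -7.87) → (0.5, -1.645) − 0.05·(1.71, -7.87) = (0.4145, -1.2515)
F(0.4145, -1.2515) = 3.51150425

3.51150425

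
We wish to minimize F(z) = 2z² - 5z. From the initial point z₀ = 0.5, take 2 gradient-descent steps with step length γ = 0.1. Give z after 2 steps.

F′(z) = 4z - 5
Step 1: F′(0.5) = -3; z₁ = 0.5 − 0.1·(-3) = 0.8
Step 2: F′(0.8) = -1.8; z₂ = 0.8 − 0.1·(-1.8) = 0.98

0.98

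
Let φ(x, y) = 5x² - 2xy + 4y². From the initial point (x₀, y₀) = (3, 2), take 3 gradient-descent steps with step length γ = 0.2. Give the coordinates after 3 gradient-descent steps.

(-2.552, 1.408)

∇φ = (10x - 2y, -2x + 8y)
Step 1: at (3, 2), ∇φ = (26, 10) → (3, 2) − 0.2·(26, 10) = (-2.2, 0)
Step 2: at (-2.2, 0), ∇φ = (-22, 4.4) → (-2.2, 0) − 0.2·(-22, 4.4) = (2.2, -0.88)
Step 3: at (2.2, -0.88), ∇φ = (23.76, -11.44) → (2.2, -0.88) − 0.2·(23.76, -11.44) = (-2.552, 1.408)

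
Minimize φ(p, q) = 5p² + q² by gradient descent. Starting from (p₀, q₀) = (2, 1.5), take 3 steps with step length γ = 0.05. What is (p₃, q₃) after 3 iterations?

(0.25, 1.0935)

∇φ = (10p, 2q)
(p₁, q₁) = (2, 1.5) − 0.05·(20, 3) = (1, 1.35)
(p₂, q₂) = (1, 1.35) − 0.05·(10, 2.7) = (0.5, 1.215)
(p₃, q₃) = (0.5, 1.215) − 0.05·(5, 2.43) = (0.25, 1.0935)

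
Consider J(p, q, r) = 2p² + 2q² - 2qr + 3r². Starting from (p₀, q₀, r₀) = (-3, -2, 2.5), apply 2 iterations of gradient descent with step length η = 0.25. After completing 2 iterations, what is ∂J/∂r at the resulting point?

12.75

∇J = (4p, 4q - 2r, -2q + 6r)
Step 1: at (-3, -2, 2.5), ∇J = (-12, -13, 19) → (-3, -2, 2.5) − 0.25·(-12, -13, 19) = (0, 1.25, -2.25)
Step 2: at (0, 1.25, -2.25), ∇J = (0, 9.5, -16) → (0, 1.25, -2.25) − 0.25·(0, 9.5, -16) = (0, -1.125, 1.75)
∂J/∂r at (0, -1.125, 1.75) = 12.75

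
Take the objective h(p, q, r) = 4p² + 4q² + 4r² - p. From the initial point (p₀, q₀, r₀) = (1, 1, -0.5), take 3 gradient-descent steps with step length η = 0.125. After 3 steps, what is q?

∇h = (8p - 1, 8q, 8r)
(p₁, q₁, r₁) = (1, 1, -0.5) − 0.125·(7, 8, -4) = (0.125, 0, 0)
(p₂, q₂, r₂) = (0.125, 0, 0) − 0.125·(0, 0, 0) = (0.125, 0, 0)
(p₃, q₃, r₃) = (0.125, 0, 0) − 0.125·(0, 0, 0) = (0.125, 0, 0)
q = 0

0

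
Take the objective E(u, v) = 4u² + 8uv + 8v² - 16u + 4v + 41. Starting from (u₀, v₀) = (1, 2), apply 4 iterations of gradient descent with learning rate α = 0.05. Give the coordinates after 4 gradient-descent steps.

∇E = (8u + 8v - 16, 8u + 16v + 4)
Step 1: at (1, 2), ∇E = (8, 44) → (1, 2) − 0.05·(8, 44) = (0.6, -0.2)
Step 2: at (0.6, -0.2), ∇E = (-12.8, 5.6) → (0.6, -0.2) − 0.05·(-12.8, 5.6) = (1.24, -0.48)
Step 3: at (1.24, -0.48), ∇E = (-9.92, 6.24) → (1.24, -0.48) − 0.05·(-9.92, 6.24) = (1.736, -0.792)
Step 4: at (1.736, -0.792), ∇E = (-8.448, 5.216) → (1.736, -0.792) − 0.05·(-8.448, 5.216) = (2.1584, -1.0528)

(2.1584, -1.0528)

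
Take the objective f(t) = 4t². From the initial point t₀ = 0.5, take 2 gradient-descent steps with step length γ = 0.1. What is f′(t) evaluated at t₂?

f′(t) = 8t
t₁ = 0.5 − 0.1·4 = 0.1
t₂ = 0.1 − 0.1·0.8 = 0.02
f′(t) at (0.02) = 0.16

0.16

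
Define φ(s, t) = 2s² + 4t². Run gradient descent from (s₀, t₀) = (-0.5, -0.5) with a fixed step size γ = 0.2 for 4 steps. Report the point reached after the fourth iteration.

∇φ = (4s, 8t)
(s₁, t₁) = (-0.5, -0.5) − 0.2·(-2, -4) = (-0.1, 0.3)
(s₂, t₂) = (-0.1, 0.3) − 0.2·(-0.4, 2.4) = (-0.02, -0.18)
(s₃, t₃) = (-0.02, -0.18) − 0.2·(-0.08, -1.44) = (-0.004, 0.108)
(s₄, t₄) = (-0.004, 0.108) − 0.2·(-0.016, 0.864) = (-0.0008, -0.0648)

(-0.0008, -0.0648)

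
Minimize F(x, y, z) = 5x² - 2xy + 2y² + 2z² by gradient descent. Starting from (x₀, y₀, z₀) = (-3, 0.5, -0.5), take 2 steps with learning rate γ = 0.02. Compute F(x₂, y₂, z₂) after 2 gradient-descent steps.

∇F = (10x - 2y, -2x + 4y, 4z)
Step 1: at (-3, 0.5, -0.5), ∇F = (-31, 8, -2) → (-3, 0.5, -0.5) − 0.02·(-31, 8, -2) = (-2.38, 0.34, -0.46)
Step 2: at (-2.38, 0.34, -0.46), ∇F = (-24.48, 6.12, -1.84) → (-2.38, 0.34, -0.46) − 0.02·(-24.48, 6.12, -1.84) = (-1.8904, 0.2176, -0.4232)
F(-1.8904, 0.2176, -0.4232) = 19.14365888

19.14365888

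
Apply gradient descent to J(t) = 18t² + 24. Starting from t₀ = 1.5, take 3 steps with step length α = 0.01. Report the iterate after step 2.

0.6144

J′(t) = 36t
Step 1: J′(1.5) = 54; t₁ = 1.5 − 0.01·54 = 0.96
Step 2: J′(0.96) = 34.56; t₂ = 0.96 − 0.01·34.56 = 0.6144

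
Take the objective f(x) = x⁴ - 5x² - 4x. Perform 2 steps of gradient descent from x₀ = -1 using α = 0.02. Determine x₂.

f′(x) = 4x³ - 10x - 4
Step 1: f′(-1) = 2; x₁ = -1 − 0.02·2 = -1.04
Step 2: f′(-1.04) = 1.900544; x₂ = -1.04 − 0.02·1.900544 = -1.07801088

-1.07801088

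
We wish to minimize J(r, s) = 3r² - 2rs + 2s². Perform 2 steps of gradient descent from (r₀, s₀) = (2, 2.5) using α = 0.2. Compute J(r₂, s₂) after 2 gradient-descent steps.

0.58

∇J = (6r - 2s, -2r + 4s)
Step 1: at (2, 2.5), ∇J = (7, 6) → (2, 2.5) − 0.2·(7, 6) = (0.6, 1.3)
Step 2: at (0.6, 1.3), ∇J = (1, 4) → (0.6, 1.3) − 0.2·(1, 4) = (0.4, 0.5)
J(0.4, 0.5) = 0.58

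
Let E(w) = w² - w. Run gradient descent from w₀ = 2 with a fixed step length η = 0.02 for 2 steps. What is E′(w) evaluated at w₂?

E′(w) = 2w - 1
w₁ = 2 − 0.02·3 = 1.94
w₂ = 1.94 − 0.02·2.88 = 1.8824
E′(w) at (1.8824) = 2.7648

2.7648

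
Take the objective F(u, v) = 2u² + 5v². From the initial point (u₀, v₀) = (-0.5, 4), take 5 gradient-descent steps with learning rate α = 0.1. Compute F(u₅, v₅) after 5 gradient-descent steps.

0.0030233088

∇F = (4u, 10v)
(u₁, v₁) = (-0.5, 4) − 0.1·(-2, 40) = (-0.3, 0)
(u₂, v₂) = (-0.3, 0) − 0.1·(-1.2, 0) = (-0.18, 0)
(u₃, v₃) = (-0.18, 0) − 0.1·(-0.72, 0) = (-0.108, 0)
(u₄, v₄) = (-0.108, 0) − 0.1·(-0.432, 0) = (-0.0648, 0)
(u₅, v₅) = (-0.0648, 0) − 0.1·(-0.2592, 0) = (-0.03888, 0)
F(-0.03888, 0) = 0.0030233088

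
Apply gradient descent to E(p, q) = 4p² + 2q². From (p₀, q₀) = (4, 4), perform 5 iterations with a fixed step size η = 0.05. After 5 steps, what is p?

∇E = (8p, 4q)
Step 1: at (4, 4), ∇E = (32, 16) → (4, 4) − 0.05·(32, 16) = (2.4, 3.2)
Step 2: at (2.4, 3.2), ∇E = (19.2, 12.8) → (2.4, 3.2) − 0.05·(19.2, 12.8) = (1.44, 2.56)
Step 3: at (1.44, 2.56), ∇E = (11.52, 10.24) → (1.44, 2.56) − 0.05·(11.52, 10.24) = (0.864, 2.048)
Step 4: at (0.864, 2.048), ∇E = (6.912, 8.192) → (0.864, 2.048) − 0.05·(6.912, 8.192) = (0.5184, 1.6384)
Step 5: at (0.5184, 1.6384), ∇E = (4.1472, 6.5536) → (0.5184, 1.6384) − 0.05·(4.1472, 6.5536) = (0.31104, 1.31072)
p = 0.31104

0.31104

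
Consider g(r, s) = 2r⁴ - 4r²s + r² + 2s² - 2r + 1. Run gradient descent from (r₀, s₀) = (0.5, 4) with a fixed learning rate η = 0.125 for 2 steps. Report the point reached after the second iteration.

(-8.1875, 4.1875)

∇g = (8r³ - 8rs + 2r - 2, -4r² + 4s)
(r₁, s₁) = (0.5, 4) − 0.125·(-16, 15) = (2.5, 2.125)
(r₂, s₂) = (2.5, 2.125) − 0.125·(85.5, -16.5) = (-8.1875, 4.1875)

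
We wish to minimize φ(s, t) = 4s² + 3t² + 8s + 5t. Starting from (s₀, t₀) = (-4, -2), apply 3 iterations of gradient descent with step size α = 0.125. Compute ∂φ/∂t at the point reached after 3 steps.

-0.109375

∇φ = (8s + 8, 6t + 5)
Step 1: at (-4, -2), ∇φ = (-24, -7) → (-4, -2) − 0.125·(-24, -7) = (-1, -1.125)
Step 2: at (-1, -1.125), ∇φ = (0, -1.75) → (-1, -1.125) − 0.125·(0, -1.75) = (-1, -0.90625)
Step 3: at (-1, -0.90625), ∇φ = (0, -0.4375) → (-1, -0.90625) − 0.125·(0, -0.4375) = (-1, -0.8515625)
∂φ/∂t at (-1, -0.8515625) = -0.109375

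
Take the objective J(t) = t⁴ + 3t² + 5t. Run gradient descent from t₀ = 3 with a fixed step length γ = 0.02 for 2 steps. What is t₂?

J′(t) = 4t³ + 6t + 5
Step 1: J′(3) = 131; t₁ = 3 − 0.02·131 = 0.38
Step 2: J′(0.38) = 7.499488; t₂ = 0.38 − 0.02·7.499488 = 0.23001024

0.23001024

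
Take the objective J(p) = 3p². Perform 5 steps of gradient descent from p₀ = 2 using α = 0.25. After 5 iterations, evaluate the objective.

0.01171875

J′(p) = 6p
p₁ = 2 − 0.25·12 = -1
p₂ = -1 − 0.25·(-6) = 0.5
p₃ = 0.5 − 0.25·3 = -0.25
p₄ = -0.25 − 0.25·(-1.5) = 0.125
p₅ = 0.125 − 0.25·0.75 = -0.0625
J(-0.0625) = 0.01171875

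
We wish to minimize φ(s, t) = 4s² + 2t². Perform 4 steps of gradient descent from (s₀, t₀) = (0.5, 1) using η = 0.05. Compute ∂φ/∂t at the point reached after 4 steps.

∇φ = (8s, 4t)
Step 1: at (0.5, 1), ∇φ = (4, 4) → (0.5, 1) − 0.05·(4, 4) = (0.3, 0.8)
Step 2: at (0.3, 0.8), ∇φ = (2.4, 3.2) → (0.3, 0.8) − 0.05·(2.4, 3.2) = (0.18, 0.64)
Step 3: at (0.18, 0.64), ∇φ = (1.44, 2.56) → (0.18, 0.64) − 0.05·(1.44, 2.56) = (0.108, 0.512)
Step 4: at (0.108, 0.512), ∇φ = (0.864, 2.048) → (0.108, 0.512) − 0.05·(0.864, 2.048) = (0.0648, 0.4096)
∂φ/∂t at (0.0648, 0.4096) = 1.6384

1.6384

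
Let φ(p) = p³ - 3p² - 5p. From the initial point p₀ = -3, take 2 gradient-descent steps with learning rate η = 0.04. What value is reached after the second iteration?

φ′(p) = 3p² - 6p - 5
p₁ = -3 − 0.04·40 = -4.6
p₂ = -4.6 − 0.04·86.08 = -8.0432

-8.0432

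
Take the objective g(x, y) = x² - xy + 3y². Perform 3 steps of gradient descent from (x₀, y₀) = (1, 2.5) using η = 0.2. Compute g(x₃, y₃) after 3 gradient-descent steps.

∇g = (2x - y, -x + 6y)
Step 1: at (1, 2.5), ∇g = (-0.5, 14) → (1, 2.5) − 0.2·(-0.5, 14) = (1.1, -0.3)
Step 2: at (1.1, -0.3), ∇g = (2.5, -2.9) → (1.1, -0.3) − 0.2·(2.5, -2.9) = (0.6, 0.28)
Step 3: at (0.6, 0.28), ∇g = (0.92, 1.08) → (0.6, 0.28) − 0.2·(0.92, 1.08) = (0.416, 0.064)
g(0.416, 0.064) = 0.15872

0.15872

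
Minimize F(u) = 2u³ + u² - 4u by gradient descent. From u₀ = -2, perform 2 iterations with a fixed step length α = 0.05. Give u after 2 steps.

-4.672

F′(u) = 6u² + 2u - 4
u₁ = -2 − 0.05·16 = -2.8
u₂ = -2.8 − 0.05·37.44 = -4.672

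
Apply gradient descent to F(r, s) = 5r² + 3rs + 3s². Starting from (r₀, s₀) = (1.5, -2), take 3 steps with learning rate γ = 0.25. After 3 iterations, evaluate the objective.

39.34332275390625

∇F = (10r + 3s, 3r + 6s)
Step 1: at (1.5, -2), ∇F = (9, -7.5) → (1.5, -2) − 0.25·(9, -7.5) = (-0.75, -0.125)
Step 2: at (-0.75, -0.125), ∇F = (-7.875, -3) → (-0.75, -0.125) − 0.25·(-7.875, -3) = (1.21875, 0.625)
Step 3: at (1.21875, 0.625), ∇F = (14.0625, 7.40625) → (1.21875, 0.625) − 0.25·(14.0625, 7.40625) = (-2.296875, -1.2265625)
F(-2.296875, -1.2265625) = 39.34332275390625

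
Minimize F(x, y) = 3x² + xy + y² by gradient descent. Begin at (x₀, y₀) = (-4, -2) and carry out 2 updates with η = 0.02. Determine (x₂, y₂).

∇F = (6x + y, x + 2y)
Step 1: at (-4, -2), ∇F = (-26, -8) → (-4, -2) − 0.02·(-26, -8) = (-3.48, -1.84)
Step 2: at (-3.48, -1.84), ∇F = (-22.72, -7.16) → (-3.48, -1.84) − 0.02·(-22.72, -7.16) = (-3.0256, -1.6968)

(-3.0256, -1.6968)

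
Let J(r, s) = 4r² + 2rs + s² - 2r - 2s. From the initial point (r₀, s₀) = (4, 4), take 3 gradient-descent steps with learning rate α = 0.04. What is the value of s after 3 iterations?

∇J = (8r + 2s - 2, 2r + 2s - 2)
(r₁, s₁) = (4, 4) − 0.04·(38, 14) = (2.48, 3.44)
(r₂, s₂) = (2.48, 3.44) − 0.04·(24.72, 9.84) = (1.4912, 3.0464)
(r₃, s₃) = (1.4912, 3.0464) − 0.04·(16.0224, 7.0752) = (0.850304, 2.763392)
s = 2.763392

2.763392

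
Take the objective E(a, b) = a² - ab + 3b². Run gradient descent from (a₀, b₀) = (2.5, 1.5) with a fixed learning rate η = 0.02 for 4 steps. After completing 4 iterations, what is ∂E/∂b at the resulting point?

4.12939816

∇E = (2a - b, -a + 6b)
Step 1: at (2.5, 1.5), ∇E = (3.5, 6.5) → (2.5, 1.5) − 0.02·(3.5, 6.5) = (2.43, 1.37)
Step 2: at (2.43, 1.37), ∇E = (3.49, 5.79) → (2.43, 1.37) − 0.02·(3.49, 5.79) = (2.3602, 1.2542)
Step 3: at (2.3602, 1.2542), ∇E = (3.4662, 5.165) → (2.3602, 1.2542) − 0.02·(3.4662, 5.165) = (2.290876, 1.1509)
Step 4: at (2.290876, 1.1509), ∇E = (3.430852, 4.614524) → (2.290876, 1.1509) − 0.02·(3.430852, 4.614524) = (2.22225896, 1.05860952)
∂E/∂b at (2.22225896, 1.05860952) = 4.12939816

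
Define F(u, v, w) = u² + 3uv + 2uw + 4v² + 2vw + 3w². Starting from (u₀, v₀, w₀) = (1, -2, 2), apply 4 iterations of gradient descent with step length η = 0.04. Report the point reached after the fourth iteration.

(0.95235072, -0.97603584, 0.76870656)

∇F = (2u + 3v + 2w, 3u + 8v + 2w, 2u + 2v + 6w)
Step 1: at (1, -2, 2), ∇F = (0, -9, 10) → (1, -2, 2) − 0.04·(0, -9, 10) = (1, -1.64, 1.6)
Step 2: at (1, -1.64, 1.6), ∇F = (0.28, -6.92, 8.32) → (1, -1.64, 1.6) − 0.04·(0.28, -6.92, 8.32) = (0.9888, -1.3632, 1.2672)
Step 3: at (0.9888, -1.3632, 1.2672), ∇F = (0.4224, -5.4048, 6.8544) → (0.9888, -1.3632, 1.2672) − 0.04·(0.4224, -5.4048, 6.8544) = (0.971904, -1.147008, 0.993024)
Step 4: at (0.971904, -1.147008, 0.993024), ∇F = (0.488832, -4.274304, 5.607936) → (0.971904, -1.147008, 0.993024) − 0.04·(0.488832, -4.274304, 5.607936) = (0.95235072, -0.97603584, 0.76870656)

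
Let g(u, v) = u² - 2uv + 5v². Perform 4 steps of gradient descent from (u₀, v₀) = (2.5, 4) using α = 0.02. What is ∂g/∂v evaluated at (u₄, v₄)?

∇g = (2u - 2v, -2u + 10v)
Step 1: at (2.5, 4), ∇g = (-3, 35) → (2.5, 4) − 0.02·(-3, 35) = (2.56, 3.3)
Step 2: at (2.56, 3.3), ∇g = (-1.48, 27.88) → (2.56, 3.3) − 0.02·(-1.48, 27.88) = (2.5896, 2.7424)
Step 3: at (2.5896, 2.7424), ∇g = (-0.3056, 22.2448) → (2.5896, 2.7424) − 0.02·(-0.3056, 22.2448) = (2.595712, 2.297504)
Step 4: at (2.595712, 2.297504), ∇g = (0.596416, 17.783616) → (2.595712, 2.297504) − 0.02·(0.596416, 17.783616) = (2.58378368, 1.94183168)
∂g/∂v at (2.58378368, 1.94183168) = 14.25074944

14.25074944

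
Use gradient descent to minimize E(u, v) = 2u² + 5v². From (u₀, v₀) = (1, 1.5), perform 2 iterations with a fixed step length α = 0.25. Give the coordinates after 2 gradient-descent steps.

(0, 3.375)

∇E = (4u, 10v)
(u₁, v₁) = (1, 1.5) − 0.25·(4, 15) = (0, -2.25)
(u₂, v₂) = (0, -2.25) − 0.25·(0, -22.5) = (0, 3.375)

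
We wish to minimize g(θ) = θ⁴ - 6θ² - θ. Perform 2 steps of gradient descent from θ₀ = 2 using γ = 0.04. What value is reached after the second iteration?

g′(θ) = 4θ³ - 12θ - 1
Step 1: g′(2) = 7; θ₁ = 2 − 0.04·7 = 1.72
Step 2: g′(1.72) = -1.286208; θ₂ = 1.72 − 0.04·(-1.286208) = 1.77144832

1.77144832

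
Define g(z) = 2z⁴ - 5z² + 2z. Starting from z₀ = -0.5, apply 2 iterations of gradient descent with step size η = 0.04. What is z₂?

-0.98632832

g′(z) = 8z³ - 10z + 2
Step 1: g′(-0.5) = 6; z₁ = -0.5 − 0.04·6 = -0.74
Step 2: g′(-0.74) = 6.158208; z₂ = -0.74 − 0.04·6.158208 = -0.98632832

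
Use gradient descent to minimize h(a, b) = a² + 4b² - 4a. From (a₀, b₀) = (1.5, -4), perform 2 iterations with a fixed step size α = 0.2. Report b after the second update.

-1.44

∇h = (2a - 4, 8b)
Step 1: at (1.5, -4), ∇h = (-1, -32) → (1.5, -4) − 0.2·(-1, -32) = (1.7, 2.4)
Step 2: at (1.7, 2.4), ∇h = (-0.6, 19.2) → (1.7, 2.4) − 0.2·(-0.6, 19.2) = (1.82, -1.44)
b = -1.44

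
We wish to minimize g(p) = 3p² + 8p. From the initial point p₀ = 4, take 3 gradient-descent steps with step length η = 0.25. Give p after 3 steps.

g′(p) = 6p + 8
p₁ = 4 − 0.25·32 = -4
p₂ = -4 − 0.25·(-16) = 0
p₃ = 0 − 0.25·8 = -2

-2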